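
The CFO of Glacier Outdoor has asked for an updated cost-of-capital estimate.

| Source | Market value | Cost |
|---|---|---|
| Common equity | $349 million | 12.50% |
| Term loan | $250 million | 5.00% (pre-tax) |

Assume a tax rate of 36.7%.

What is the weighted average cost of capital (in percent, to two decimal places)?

Total capital V = 349 + 250 = 599.
Equity: weight = 349/599 = 0.5826; cost = 12.5%.
Term loan: weight = 250/599 = 0.4174; after-tax cost = 5% × (1 − 36.7%) = 3.1650%.
WACC = 0.5826 × 12.5000% + 0.4174 × 3.1650% = 8.6039%.

8.60%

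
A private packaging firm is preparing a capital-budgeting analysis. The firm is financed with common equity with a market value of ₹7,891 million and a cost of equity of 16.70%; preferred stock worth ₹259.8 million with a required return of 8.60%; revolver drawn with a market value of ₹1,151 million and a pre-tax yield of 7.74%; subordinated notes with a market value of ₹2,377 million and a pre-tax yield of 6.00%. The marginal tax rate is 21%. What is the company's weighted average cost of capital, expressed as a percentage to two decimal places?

13.04%

Total capital V = 7891 + 259.8 + 1151 + 2377 = 11678.8.
Equity: weight = 7891/11678.8 = 0.6757; cost = 16.7%.
Preferred: weight = 259.8/11678.8 = 0.0222; cost = 8.6%.
Revolver drawn: weight = 1151/11678.8 = 0.0986; after-tax cost = 7.74% × (1 − 21%) = 6.1146%.
Subordinated notes: weight = 2377/11678.8 = 0.2035; after-tax cost = 6% × (1 − 21%) = 4.7400%.
WACC = 0.6757 × 16.7000% + 0.0222 × 8.6000% + 0.0986 × 6.1146% + 0.2035 × 4.7400% = 13.0423%.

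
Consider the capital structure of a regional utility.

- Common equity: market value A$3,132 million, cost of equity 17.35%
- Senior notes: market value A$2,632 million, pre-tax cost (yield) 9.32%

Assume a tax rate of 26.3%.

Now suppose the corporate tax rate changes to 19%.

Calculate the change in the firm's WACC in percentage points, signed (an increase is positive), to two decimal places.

+0.31 pp

Current WACC:
Total capital V = 3132 + 2632 = 5764.
Equity: weight = 3132/5764 = 0.5434; cost = 17.35%.
Senior notes: weight = 2632/5764 = 0.4566; after-tax cost = 9.32% × (1 − 26.3%) = 6.8688%.
WACC = 0.5434 × 17.3500% + 0.4566 × 6.8688% = 12.5640%.
After the change:
Total capital V = 3132 + 2632 = 5764.
Equity: weight = 3132/5764 = 0.5434; cost = 17.35%.
Senior notes: weight = 2632/5764 = 0.4566; after-tax cost = 9.32% × (1 − 19%) = 7.5492%.
WACC = 0.5434 × 17.3500% + 0.4566 × 7.5492% = 12.8747%.
Change in WACC = 12.8747% − 12.5640% = 0.3107 pp.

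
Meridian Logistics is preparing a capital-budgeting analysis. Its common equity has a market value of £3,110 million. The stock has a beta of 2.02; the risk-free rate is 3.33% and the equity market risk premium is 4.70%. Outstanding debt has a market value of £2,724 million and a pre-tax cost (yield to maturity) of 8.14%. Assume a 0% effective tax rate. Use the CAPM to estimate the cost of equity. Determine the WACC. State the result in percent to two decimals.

10.64%

Cost of equity via CAPM: Re = 3.33% + 2.02 × 4.7% = 12.8240%.
Total capital V = 3110 + 2724 = 5834.
Equity: weight = 3110/5834 = 0.5331; cost = 12.824%.
Debt: weight = 2724/5834 = 0.4669; after-tax cost = 8.14% × (1 − 0%) = 8.1400%.
WACC = 0.5331 × 12.8240% + 0.4669 × 8.1400% = 10.6370%.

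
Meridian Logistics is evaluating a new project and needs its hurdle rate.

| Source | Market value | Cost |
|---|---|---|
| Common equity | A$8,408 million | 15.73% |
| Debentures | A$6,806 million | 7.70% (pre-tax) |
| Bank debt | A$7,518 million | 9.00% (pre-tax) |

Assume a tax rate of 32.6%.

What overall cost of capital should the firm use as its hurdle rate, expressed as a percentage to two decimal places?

Total capital V = 8408 + 6806 + 7518 = 22732.
Equity: weight = 8408/22732 = 0.3699; cost = 15.73%.
Debentures: weight = 6806/22732 = 0.2994; after-tax cost = 7.7% × (1 − 32.6%) = 5.1898%.
Bank debt: weight = 7518/22732 = 0.3307; after-tax cost = 9% × (1 − 32.6%) = 6.0660%.
WACC = 0.3699 × 15.7300% + 0.2994 × 5.1898% + 0.3307 × 6.0660% = 9.3781%.

9.38%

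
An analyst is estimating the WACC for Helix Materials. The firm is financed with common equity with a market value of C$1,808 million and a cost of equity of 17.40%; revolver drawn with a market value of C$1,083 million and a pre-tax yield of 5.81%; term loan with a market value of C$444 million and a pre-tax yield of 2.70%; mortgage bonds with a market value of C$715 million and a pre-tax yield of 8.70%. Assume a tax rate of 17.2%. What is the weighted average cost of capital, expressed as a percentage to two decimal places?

Total capital V = 1808 + 1083 + 444 + 715 = 4050.
Equity: weight = 1808/4050 = 0.4464; cost = 17.4%.
Revolver drawn: weight = 1083/4050 = 0.2674; after-tax cost = 5.81% × (1 − 17.2%) = 4.8107%.
Term loan: weight = 444/4050 = 0.1096; after-tax cost = 2.7% × (1 − 17.2%) = 2.2356%.
Mortgage bonds: weight = 715/4050 = 0.1765; after-tax cost = 8.7% × (1 − 17.2%) = 7.2036%.
WACC = 0.4464 × 17.4000% + 0.2674 × 4.8107% + 0.1096 × 2.2356% + 0.1765 × 7.2036% = 10.5709%.

10.57%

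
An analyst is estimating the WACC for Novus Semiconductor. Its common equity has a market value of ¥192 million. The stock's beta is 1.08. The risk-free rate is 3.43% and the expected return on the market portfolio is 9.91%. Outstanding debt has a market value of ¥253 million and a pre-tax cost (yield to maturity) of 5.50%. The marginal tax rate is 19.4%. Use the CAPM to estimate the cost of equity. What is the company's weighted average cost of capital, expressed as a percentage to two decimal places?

Market risk premium = 9.91% − 3.43% = 6.48%.
Cost of equity via CAPM: Re = 3.43% + 1.08 × 6.48% = 10.4284%.
Total capital V = 192 + 253 = 445.
Equity: weight = 192/445 = 0.4315; cost = 10.4284%.
Debt: weight = 253/445 = 0.5685; after-tax cost = 5.5% × (1 − 19.4%) = 4.4330%.
WACC = 0.4315 × 10.4284% + 0.5685 × 4.4330% = 7.0198%.

7.02%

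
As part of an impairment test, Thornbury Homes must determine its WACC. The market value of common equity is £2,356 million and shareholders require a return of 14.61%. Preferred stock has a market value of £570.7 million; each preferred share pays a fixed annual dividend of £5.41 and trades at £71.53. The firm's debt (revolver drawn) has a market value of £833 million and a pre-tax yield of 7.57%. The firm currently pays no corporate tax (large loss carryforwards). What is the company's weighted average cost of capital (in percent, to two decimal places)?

Cost of preferred: Rp = 5.41 / 71.53 = 7.5633%.
Total capital V = 2356 + 570.7 + 833 = 3759.7.
Equity: weight = 2356/3759.7 = 0.6266; cost = 14.61%.
Preferred: weight = 570.7/3759.7 = 0.1518; cost = 7.5633%.
Revolver drawn: weight = 833/3759.7 = 0.2216; after-tax cost = 7.57% × (1 − 0%) = 7.5700%.
WACC = 0.6266 × 14.6100% + 0.1518 × 7.5633% + 0.2216 × 7.5700% = 11.9806%.

11.98%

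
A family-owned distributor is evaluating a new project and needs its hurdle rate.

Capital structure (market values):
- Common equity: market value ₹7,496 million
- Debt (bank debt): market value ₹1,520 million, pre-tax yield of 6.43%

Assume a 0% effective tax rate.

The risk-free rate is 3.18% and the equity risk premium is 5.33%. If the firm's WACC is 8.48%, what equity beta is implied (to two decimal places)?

1.07

Total capital V = 7496 + 1520 = 9016.
Equity weight = 7496/9016 = 0.8314.
Bank debt weight = 1520/9016 = 0.1686.
Debt contribution = 0.1686 × 6.43% × (1 − 0%) = 1.0840%.
Required equity contribution = 8.48% − 1.0840% = 7.3960%  ⇒  Re = 8.8957%.
CAPM: 8.8957% = 3.18% + β × 5.33%  ⇒  β = 1.0724.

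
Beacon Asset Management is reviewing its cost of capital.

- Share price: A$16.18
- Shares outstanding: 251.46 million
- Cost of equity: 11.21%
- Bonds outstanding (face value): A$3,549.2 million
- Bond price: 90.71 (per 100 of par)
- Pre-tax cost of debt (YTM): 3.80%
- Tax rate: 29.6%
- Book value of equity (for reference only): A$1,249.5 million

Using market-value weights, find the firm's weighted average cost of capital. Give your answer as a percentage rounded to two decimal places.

7.44%

Market value of equity E = 16.18 × 251.46m = 4068.6228m. Market value of debt D = 3549.2m × 90.71/100 = 3219.47932m.
Total capital V = 4068.6228 + 3219.47932 = 7288.10212.
Equity: weight = 4068.6228/7288.10212 = 0.5583; cost = 11.21%.
Bonds outstanding: weight = 3219.47932/7288.10212 = 0.4417; after-tax cost = 3.8% × (1 − 29.6%) = 2.6752%.
WACC = 0.5583 × 11.2100% + 0.4417 × 2.6752% = 7.4398%.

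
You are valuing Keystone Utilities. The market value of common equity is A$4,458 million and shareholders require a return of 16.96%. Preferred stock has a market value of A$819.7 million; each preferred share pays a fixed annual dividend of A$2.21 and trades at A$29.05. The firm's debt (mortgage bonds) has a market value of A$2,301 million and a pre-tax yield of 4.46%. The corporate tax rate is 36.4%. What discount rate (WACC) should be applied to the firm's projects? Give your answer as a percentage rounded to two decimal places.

Cost of preferred: Rp = 2.21 / 29.05 = 7.6076%.
Total capital V = 4458 + 819.7 + 2301 = 7578.7.
Equity: weight = 4458/7578.7 = 0.5882; cost = 16.96%.
Preferred: weight = 819.7/7578.7 = 0.1082; cost = 7.6076%.
Mortgage bonds: weight = 2301/7578.7 = 0.3036; after-tax cost = 4.46% × (1 − 36.4%) = 2.8366%.
WACC = 0.5882 × 16.9600% + 0.1082 × 7.6076% + 0.3036 × 2.8366% = 11.6604%.

11.66%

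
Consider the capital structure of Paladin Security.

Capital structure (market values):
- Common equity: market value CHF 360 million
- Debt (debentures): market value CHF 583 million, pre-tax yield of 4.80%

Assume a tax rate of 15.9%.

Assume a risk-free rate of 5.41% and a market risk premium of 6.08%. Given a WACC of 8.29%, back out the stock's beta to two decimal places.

1.61

Total capital V = 360 + 583 = 943.
Equity weight = 360/943 = 0.3818.
Debentures weight = 583/943 = 0.6182.
Debt contribution = 0.6182 × 4.8% × (1 − 15.9%) = 2.4957%.
Required equity contribution = 8.29% − 2.4957% = 5.7943%  ⇒  Re = 15.1778%.
CAPM: 15.1778% = 5.41% + β × 6.08%  ⇒  β = 1.6065.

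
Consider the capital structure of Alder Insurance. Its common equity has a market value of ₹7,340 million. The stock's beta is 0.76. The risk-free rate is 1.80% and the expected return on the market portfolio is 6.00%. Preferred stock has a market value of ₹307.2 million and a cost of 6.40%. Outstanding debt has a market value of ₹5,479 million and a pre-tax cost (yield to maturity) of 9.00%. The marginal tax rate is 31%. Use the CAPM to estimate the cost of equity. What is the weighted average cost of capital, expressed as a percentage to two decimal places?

Market risk premium = 6.0% − 1.8% = 4.2%.
Cost of equity via CAPM: Re = 1.8% + 0.76 × 4.2% = 4.9920%.
Total capital V = 7340 + 307.2 + 5479 = 13126.2.
Equity: weight = 7340/13126.2 = 0.5592; cost = 4.992%.
Preferred: weight = 307.2/13126.2 = 0.0234; cost = 6.4%.
Debt: weight = 5479/13126.2 = 0.4174; after-tax cost = 9% × (1 − 31%) = 6.2100%.
WACC = 0.5592 × 4.9920% + 0.0234 × 6.4000% + 0.4174 × 6.2100% = 5.5334%.

5.53%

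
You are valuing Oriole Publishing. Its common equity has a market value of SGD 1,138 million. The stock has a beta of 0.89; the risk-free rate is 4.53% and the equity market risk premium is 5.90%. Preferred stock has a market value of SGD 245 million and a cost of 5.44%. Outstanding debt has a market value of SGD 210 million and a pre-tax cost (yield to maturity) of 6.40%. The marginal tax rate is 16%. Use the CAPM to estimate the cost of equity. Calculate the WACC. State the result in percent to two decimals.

Cost of equity via CAPM: Re = 4.53% + 0.89 × 5.9% = 9.7810%.
Total capital V = 1138 + 245 + 210 = 1593.
Equity: weight = 1138/1593 = 0.7144; cost = 9.781%.
Preferred: weight = 245/1593 = 0.1538; cost = 5.44%.
Debt: weight = 210/1593 = 0.1318; after-tax cost = 6.4% × (1 − 16%) = 5.3760%.
WACC = 0.7144 × 9.7810% + 0.1538 × 5.4400% + 0.1318 × 5.3760% = 8.5327%.

8.53%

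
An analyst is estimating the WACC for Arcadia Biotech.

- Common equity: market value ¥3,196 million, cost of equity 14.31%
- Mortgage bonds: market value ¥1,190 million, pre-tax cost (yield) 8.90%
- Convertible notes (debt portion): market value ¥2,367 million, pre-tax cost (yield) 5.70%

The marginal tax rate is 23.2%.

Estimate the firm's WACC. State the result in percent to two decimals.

Total capital V = 3196 + 1190 + 2367 = 6753.
Equity: weight = 3196/6753 = 0.4733; cost = 14.31%.
Mortgage bonds: weight = 1190/6753 = 0.1762; after-tax cost = 8.9% × (1 − 23.2%) = 6.8352%.
Convertible notes (debt portion): weight = 2367/6753 = 0.3505; after-tax cost = 5.7% × (1 − 23.2%) = 4.3776%.
WACC = 0.4733 × 14.3100% + 0.1762 × 6.8352% + 0.3505 × 4.3776% = 9.5114%.

9.51%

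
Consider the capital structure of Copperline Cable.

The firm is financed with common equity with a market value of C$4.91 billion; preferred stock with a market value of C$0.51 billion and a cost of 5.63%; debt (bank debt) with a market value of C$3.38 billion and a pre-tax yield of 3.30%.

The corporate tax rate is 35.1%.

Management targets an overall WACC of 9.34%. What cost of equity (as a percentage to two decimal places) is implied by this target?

Total capital V = 4.91 + 0.51 + 3.38 = 8.8.
Equity weight = 4.91/8.8 = 0.5580.
Preferred weight = 0.51/8.8 = 0.0580.
Bank debt weight = 3.38/8.8 = 0.3841.
Debt contribution = 0.3841 × 3.3% × (1 − 35.1%) = 0.8226%.
Preferred contribution = 0.0580 × 5.63% = 0.3263%.
Required equity contribution = 9.34% − 1.1489% = 8.1911%.
Re = 8.1911% / 0.5580 = 14.6806%.

14.68%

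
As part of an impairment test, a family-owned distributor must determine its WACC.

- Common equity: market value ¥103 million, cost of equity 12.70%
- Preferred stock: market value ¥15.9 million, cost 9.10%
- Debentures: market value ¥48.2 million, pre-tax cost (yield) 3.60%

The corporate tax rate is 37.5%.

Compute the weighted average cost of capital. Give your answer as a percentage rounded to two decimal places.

Total capital V = 103 + 15.9 + 48.2 = 167.1.
Equity: weight = 103/167.1 = 0.6164; cost = 12.7%.
Preferred: weight = 15.9/167.1 = 0.0952; cost = 9.1%.
Debentures: weight = 48.2/167.1 = 0.2885; after-tax cost = 3.6% × (1 − 37.5%) = 2.2500%.
WACC = 0.6164 × 12.7000% + 0.0952 × 9.1000% + 0.2885 × 2.2500% = 9.3431%.

9.34%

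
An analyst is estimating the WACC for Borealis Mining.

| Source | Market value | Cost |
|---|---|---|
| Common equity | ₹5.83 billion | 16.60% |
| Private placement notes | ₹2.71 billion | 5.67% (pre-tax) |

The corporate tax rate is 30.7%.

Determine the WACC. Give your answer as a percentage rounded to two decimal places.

Total capital V = 5.83 + 2.71 = 8.54.
Equity: weight = 5.83/8.54 = 0.6827; cost = 16.6%.
Private placement notes: weight = 2.71/8.54 = 0.3173; after-tax cost = 5.67% × (1 − 30.7%) = 3.9293%.
WACC = 0.6827 × 16.6000% + 0.3173 × 3.9293% = 12.5792%.

12.58%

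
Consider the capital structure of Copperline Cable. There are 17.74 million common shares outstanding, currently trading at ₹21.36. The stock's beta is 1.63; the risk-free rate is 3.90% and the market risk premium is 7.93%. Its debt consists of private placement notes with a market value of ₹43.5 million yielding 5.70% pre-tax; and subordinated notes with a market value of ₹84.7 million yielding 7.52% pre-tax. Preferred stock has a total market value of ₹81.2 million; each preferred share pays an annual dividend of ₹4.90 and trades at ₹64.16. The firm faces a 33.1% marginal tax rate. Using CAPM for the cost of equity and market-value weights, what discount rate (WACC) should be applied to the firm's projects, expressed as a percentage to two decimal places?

12.90%

Cost of equity via CAPM: Re = 3.9% + 1.63 × 7.93% = 16.8259%.
Cost of preferred: Rp = 4.9 / 64.16 = 7.6372%.
Market value of equity E = 21.36 × 17.74m = 378.9264m.
Total capital V = 378.9264 + 81.2 + 43.5 + 84.7 = 588.3264.
Equity: weight = 378.9264/588.3264 = 0.6441; cost = 16.8259%.
Preferred: weight = 81.2/588.3264 = 0.1380; cost = 7.6372%.
Private placement notes: weight = 43.5/588.3264 = 0.0739; after-tax cost = 5.7% × (1 − 33.1%) = 3.8133%.
Subordinated notes: weight = 84.7/588.3264 = 0.1440; after-tax cost = 7.52% × (1 − 33.1%) = 5.0309%.
WACC = 0.6441 × 16.8259% + 0.1380 × 7.6372% + 0.0739 × 3.8133% + 0.1440 × 5.0309% = 12.8975%.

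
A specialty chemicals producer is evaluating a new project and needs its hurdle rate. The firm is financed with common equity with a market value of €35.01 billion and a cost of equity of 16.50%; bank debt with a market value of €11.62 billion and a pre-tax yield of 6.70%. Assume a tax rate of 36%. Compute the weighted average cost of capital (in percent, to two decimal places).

13.46%

Total capital V = 35.01 + 11.62 = 46.63.
Equity: weight = 35.01/46.63 = 0.7508; cost = 16.5%.
Bank debt: weight = 11.62/46.63 = 0.2492; after-tax cost = 6.7% × (1 − 36%) = 4.2880%.
WACC = 0.7508 × 16.5000% + 0.2492 × 4.2880% = 13.4568%.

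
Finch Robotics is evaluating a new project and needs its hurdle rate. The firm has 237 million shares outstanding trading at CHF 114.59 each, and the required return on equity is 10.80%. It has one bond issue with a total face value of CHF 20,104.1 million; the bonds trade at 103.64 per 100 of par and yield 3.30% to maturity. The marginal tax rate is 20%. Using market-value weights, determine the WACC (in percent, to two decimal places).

7.26%

Market value of equity E = 114.59 × 237m = 27157.83m. Market value of debt D = 20104.1m × 103.64/100 = 20835.88924m.
Total capital V = 27157.83 + 20835.88924 = 47993.71924.
Equity: weight = 27157.83/47993.71924 = 0.5659; cost = 10.8%.
Bonds outstanding: weight = 20835.88924/47993.71924 = 0.4341; after-tax cost = 3.3% × (1 − 20%) = 2.6400%.
WACC = 0.5659 × 10.8000% + 0.4341 × 2.6400% = 7.2574%.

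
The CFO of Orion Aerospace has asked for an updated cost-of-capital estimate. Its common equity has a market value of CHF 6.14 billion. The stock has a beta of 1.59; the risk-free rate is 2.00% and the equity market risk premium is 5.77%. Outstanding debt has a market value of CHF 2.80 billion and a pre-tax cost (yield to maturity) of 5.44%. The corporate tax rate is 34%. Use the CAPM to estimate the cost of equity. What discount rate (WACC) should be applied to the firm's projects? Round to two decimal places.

8.80%

Cost of equity via CAPM: Re = 2.0% + 1.59 × 5.77% = 11.1743%.
Total capital V = 6.14 + 2.8 = 8.94.
Equity: weight = 6.14/8.94 = 0.6868; cost = 11.1743%.
Debt: weight = 2.8/8.94 = 0.3132; after-tax cost = 5.44% × (1 − 34%) = 3.5904%.
WACC = 0.6868 × 11.1743% + 0.3132 × 3.5904% = 8.7990%.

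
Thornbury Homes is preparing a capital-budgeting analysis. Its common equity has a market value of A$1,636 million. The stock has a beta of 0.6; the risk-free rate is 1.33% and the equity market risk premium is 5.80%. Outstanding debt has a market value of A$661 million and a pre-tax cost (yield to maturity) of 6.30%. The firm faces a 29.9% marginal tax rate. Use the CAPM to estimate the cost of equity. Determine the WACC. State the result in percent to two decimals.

4.70%

Cost of equity via CAPM: Re = 1.33% + 0.6 × 5.8% = 4.8100%.
Total capital V = 1636 + 661 = 2297.
Equity: weight = 1636/2297 = 0.7122; cost = 4.81%.
Debt: weight = 661/2297 = 0.2878; after-tax cost = 6.3% × (1 − 29.9%) = 4.4163%.
WACC = 0.7122 × 4.8100% + 0.2878 × 4.4163% = 4.6967%.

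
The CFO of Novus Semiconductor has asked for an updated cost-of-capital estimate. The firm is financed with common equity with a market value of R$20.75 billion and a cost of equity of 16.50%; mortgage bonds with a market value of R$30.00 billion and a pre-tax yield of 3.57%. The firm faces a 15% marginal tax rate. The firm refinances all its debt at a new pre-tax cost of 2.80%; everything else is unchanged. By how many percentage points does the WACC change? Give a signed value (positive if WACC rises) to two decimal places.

-0.39 pp

Current WACC:
Total capital V = 20.75 + 30 = 50.75.
Equity: weight = 20.75/50.75 = 0.4089; cost = 16.5%.
Mortgage bonds: weight = 30/50.75 = 0.5911; after-tax cost = 3.57% × (1 − 15%) = 3.0345%.
WACC = 0.4089 × 16.5000% + 0.5911 × 3.0345% = 8.5401%.
After the change:
Total capital V = 20.75 + 30 = 50.75.
Equity: weight = 20.75/50.75 = 0.4089; cost = 16.5%.
Mortgage bonds: weight = 30/50.75 = 0.5911; after-tax cost = 2.8% × (1 − 15%) = 2.3800%.
WACC = 0.4089 × 16.5000% + 0.5911 × 2.3800% = 8.1532%.
Change in WACC = 8.1532% − 8.5401% = -0.3869 pp.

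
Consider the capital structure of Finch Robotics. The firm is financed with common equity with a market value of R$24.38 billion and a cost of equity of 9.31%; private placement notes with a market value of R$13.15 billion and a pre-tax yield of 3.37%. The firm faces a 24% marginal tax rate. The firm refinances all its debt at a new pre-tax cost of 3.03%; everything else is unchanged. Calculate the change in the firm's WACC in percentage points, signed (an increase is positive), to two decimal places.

Current WACC:
Total capital V = 24.38 + 13.15 = 37.53.
Equity: weight = 24.38/37.53 = 0.6496; cost = 9.31%.
Private placement notes: weight = 13.15/37.53 = 0.3504; after-tax cost = 3.37% × (1 − 24%) = 2.5612%.
WACC = 0.6496 × 9.3100% + 0.3504 × 2.5612% = 6.9453%.
After the change:
Total capital V = 24.38 + 13.15 = 37.53.
Equity: weight = 24.38/37.53 = 0.6496; cost = 9.31%.
Private placement notes: weight = 13.15/37.53 = 0.3504; after-tax cost = 3.03% × (1 − 24%) = 2.3028%.
WACC = 0.6496 × 9.3100% + 0.3504 × 2.3028% = 6.8548%.
Change in WACC = 6.8548% − 6.9453% = -0.0905 pp.

-0.09 pp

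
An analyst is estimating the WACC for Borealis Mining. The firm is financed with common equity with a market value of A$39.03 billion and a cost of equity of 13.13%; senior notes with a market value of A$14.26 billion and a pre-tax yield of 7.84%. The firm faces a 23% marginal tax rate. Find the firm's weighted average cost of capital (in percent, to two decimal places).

11.23%

Total capital V = 39.03 + 14.26 = 53.29.
Equity: weight = 39.03/53.29 = 0.7324; cost = 13.13%.
Senior notes: weight = 14.26/53.29 = 0.2676; after-tax cost = 7.84% × (1 − 23%) = 6.0368%.
WACC = 0.7324 × 13.1300% + 0.2676 × 6.0368% = 11.2319%.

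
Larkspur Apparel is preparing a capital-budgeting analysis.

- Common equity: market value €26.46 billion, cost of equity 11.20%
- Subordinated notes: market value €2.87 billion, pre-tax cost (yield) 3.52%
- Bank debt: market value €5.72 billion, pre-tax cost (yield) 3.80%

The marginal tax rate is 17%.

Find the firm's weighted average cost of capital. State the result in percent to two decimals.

Total capital V = 26.46 + 2.87 + 5.72 = 35.05.
Equity: weight = 26.46/35.05 = 0.7549; cost = 11.2%.
Subordinated notes: weight = 2.87/35.05 = 0.0819; after-tax cost = 3.52% × (1 − 17%) = 2.9216%.
Bank debt: weight = 5.72/35.05 = 0.1632; after-tax cost = 3.8% × (1 − 17%) = 3.1540%.
WACC = 0.7549 × 11.2000% + 0.0819 × 2.9216% + 0.1632 × 3.1540% = 9.2091%.

9.21%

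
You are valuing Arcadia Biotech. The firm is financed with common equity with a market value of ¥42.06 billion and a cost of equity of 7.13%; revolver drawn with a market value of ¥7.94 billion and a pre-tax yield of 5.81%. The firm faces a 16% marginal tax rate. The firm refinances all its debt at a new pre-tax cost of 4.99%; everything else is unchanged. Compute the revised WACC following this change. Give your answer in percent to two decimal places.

After the change:
Total capital V = 42.06 + 7.94 = 50.
Equity: weight = 42.06/50 = 0.8412; cost = 7.13%.
Revolver drawn: weight = 7.94/50 = 0.1588; after-tax cost = 4.99% × (1 − 16%) = 4.1916%.
WACC = 0.8412 × 7.1300% + 0.1588 × 4.1916% = 6.6634%.

6.66%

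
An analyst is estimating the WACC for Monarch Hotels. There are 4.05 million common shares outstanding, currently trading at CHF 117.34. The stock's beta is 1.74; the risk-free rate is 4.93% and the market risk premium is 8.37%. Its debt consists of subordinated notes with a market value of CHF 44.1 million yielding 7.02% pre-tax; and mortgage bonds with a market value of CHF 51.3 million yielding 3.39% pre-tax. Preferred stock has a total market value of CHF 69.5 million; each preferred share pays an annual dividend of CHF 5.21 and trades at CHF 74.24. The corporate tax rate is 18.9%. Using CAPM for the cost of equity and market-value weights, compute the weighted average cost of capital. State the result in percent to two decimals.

Cost of equity via CAPM: Re = 4.93% + 1.74 × 8.37% = 19.4938%.
Cost of preferred: Rp = 5.21 / 74.24 = 7.0178%.
Market value of equity E = 117.34 × 4.05m = 475.227m.
Total capital V = 475.227 + 69.5 + 44.1 + 51.3 = 640.127.
Equity: weight = 475.227/640.127 = 0.7424; cost = 19.4938%.
Preferred: weight = 69.5/640.127 = 0.1086; cost = 7.0178%.
Subordinated notes: weight = 44.1/640.127 = 0.0689; after-tax cost = 7.02% × (1 − 18.9%) = 5.6932%.
Mortgage bonds: weight = 51.3/640.127 = 0.0801; after-tax cost = 3.39% × (1 − 18.9%) = 2.7493%.
WACC = 0.7424 × 19.4938% + 0.1086 × 7.0178% + 0.0689 × 5.6932% + 0.0801 × 2.7493% = 15.8466%.

15.85%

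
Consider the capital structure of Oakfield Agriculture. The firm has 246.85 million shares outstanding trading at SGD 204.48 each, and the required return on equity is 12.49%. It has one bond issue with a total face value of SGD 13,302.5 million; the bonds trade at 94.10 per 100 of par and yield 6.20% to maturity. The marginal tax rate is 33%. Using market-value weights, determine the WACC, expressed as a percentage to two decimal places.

10.83%

Market value of equity E = 204.48 × 246.85m = 50475.888m. Market value of debt D = 13302.5m × 94.1/100 = 12517.6525m.
Total capital V = 50475.888 + 12517.6525 = 62993.5405.
Equity: weight = 50475.888/62993.5405 = 0.8013; cost = 12.49%.
Bonds outstanding: weight = 12517.6525/62993.5405 = 0.1987; after-tax cost = 6.2% × (1 − 33%) = 4.1540%.
WACC = 0.8013 × 12.4900% + 0.1987 × 4.1540% = 10.8335%.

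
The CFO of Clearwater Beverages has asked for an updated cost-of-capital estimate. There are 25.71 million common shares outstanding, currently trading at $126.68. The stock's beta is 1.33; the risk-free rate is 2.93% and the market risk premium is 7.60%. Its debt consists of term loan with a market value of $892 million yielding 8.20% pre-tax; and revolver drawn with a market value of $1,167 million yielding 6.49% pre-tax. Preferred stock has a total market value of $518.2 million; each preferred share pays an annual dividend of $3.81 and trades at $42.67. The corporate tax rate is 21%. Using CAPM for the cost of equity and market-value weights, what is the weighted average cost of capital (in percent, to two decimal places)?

Cost of equity via CAPM: Re = 2.93% + 1.33 × 7.6% = 13.0380%.
Cost of preferred: Rp = 3.81 / 42.67 = 8.9290%.
Market value of equity E = 126.68 × 25.71m = 3256.9428m.
Total capital V = 3256.9428 + 518.2 + 892 + 1167 = 5834.1428.
Equity: weight = 3256.9428/5834.1428 = 0.5583; cost = 13.038%.
Preferred: weight = 518.2/5834.1428 = 0.0888; cost = 8.929%.
Term loan: weight = 892/5834.1428 = 0.1529; after-tax cost = 8.2% × (1 − 21%) = 6.4780%.
Revolver drawn: weight = 1167/5834.1428 = 0.2000; after-tax cost = 6.49% × (1 − 21%) = 5.1271%.
WACC = 0.5583 × 13.0380% + 0.0888 × 8.9290% + 0.1529 × 6.4780% + 0.2000 × 5.1271% = 10.0876%.

10.09%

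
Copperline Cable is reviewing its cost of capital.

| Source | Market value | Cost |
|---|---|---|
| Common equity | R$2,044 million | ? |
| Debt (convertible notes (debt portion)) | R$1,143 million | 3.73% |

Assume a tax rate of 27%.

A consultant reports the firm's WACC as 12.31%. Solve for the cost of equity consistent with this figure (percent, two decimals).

17.67%

Total capital V = 2044 + 1143 = 3187.
Equity weight = 2044/3187 = 0.6414.
Convertible notes (debt portion) weight = 1143/3187 = 0.3586.
Debt contribution = 0.3586 × 3.73% × (1 − 27%) = 0.9766%.
Required equity contribution = 12.31% − 0.9766% = 11.3334%.
Re = 11.3334% / 0.6414 = 17.6711%.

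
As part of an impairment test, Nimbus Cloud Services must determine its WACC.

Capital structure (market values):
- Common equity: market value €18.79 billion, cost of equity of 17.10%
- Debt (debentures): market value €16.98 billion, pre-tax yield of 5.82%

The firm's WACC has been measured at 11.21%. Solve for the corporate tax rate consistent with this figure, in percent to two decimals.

19.38%

Total capital V = 18.79 + 16.98 = 35.77.
Equity weight = 18.79/35.77 = 0.5253.
Debentures weight = 16.98/35.77 = 0.4747.
Equity contribution = 0.5253 × 17.1% = 8.9826%.
Debt contribution must be 11.21% − 8.9826% = 2.2274%.
0.4747 × 5.82% × (1 − T) = 2.2274%  ⇒  (1 − T) = 0.8062.
T = 19.3789%.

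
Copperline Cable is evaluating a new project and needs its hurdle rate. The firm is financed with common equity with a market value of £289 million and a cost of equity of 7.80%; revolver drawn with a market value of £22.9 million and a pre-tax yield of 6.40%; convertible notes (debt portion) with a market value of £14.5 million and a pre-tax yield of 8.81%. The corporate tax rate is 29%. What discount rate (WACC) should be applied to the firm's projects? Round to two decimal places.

7.50%

Total capital V = 289 + 22.9 + 14.5 = 326.4.
Equity: weight = 289/326.4 = 0.8854; cost = 7.8%.
Revolver drawn: weight = 22.9/326.4 = 0.0702; after-tax cost = 6.4% × (1 − 29%) = 4.5440%.
Convertible notes (debt portion): weight = 14.5/326.4 = 0.0444; after-tax cost = 8.81% × (1 − 29%) = 6.2551%.
WACC = 0.8854 × 7.8000% + 0.0702 × 4.5440% + 0.0444 × 6.2551% = 7.5029%.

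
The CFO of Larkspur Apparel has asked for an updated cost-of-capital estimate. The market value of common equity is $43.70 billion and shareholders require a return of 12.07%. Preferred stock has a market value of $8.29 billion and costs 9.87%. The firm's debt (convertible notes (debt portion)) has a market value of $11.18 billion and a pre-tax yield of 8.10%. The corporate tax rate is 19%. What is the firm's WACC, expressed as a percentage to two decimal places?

Total capital V = 43.7 + 8.29 + 11.18 = 63.17.
Equity: weight = 43.7/63.17 = 0.6918; cost = 12.07%.
Preferred: weight = 8.29/63.17 = 0.1312; cost = 9.87%.
Convertible notes (debt portion): weight = 11.18/63.17 = 0.1770; after-tax cost = 8.1% × (1 − 19%) = 6.5610%.
WACC = 0.6918 × 12.0700% + 0.1312 × 9.8700% + 0.1770 × 6.5610% = 10.8063%.

10.81%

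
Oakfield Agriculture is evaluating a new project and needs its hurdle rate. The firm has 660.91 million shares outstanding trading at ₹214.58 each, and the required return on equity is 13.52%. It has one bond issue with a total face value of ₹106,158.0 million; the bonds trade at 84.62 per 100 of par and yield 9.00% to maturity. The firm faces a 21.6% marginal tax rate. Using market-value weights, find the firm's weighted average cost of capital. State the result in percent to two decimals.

Market value of equity E = 214.58 × 660.91m = 141818.0678m. Market value of debt D = 106158m × 84.62/100 = 89830.8996m.
Total capital V = 141818.0678 + 89830.8996 = 231648.9674.
Equity: weight = 141818.0678/231648.9674 = 0.6122; cost = 13.52%.
Bonds outstanding: weight = 89830.8996/231648.9674 = 0.3878; after-tax cost = 9% × (1 − 21.6%) = 7.0560%.
WACC = 0.6122 × 13.5200% + 0.3878 × 7.0560% = 11.0133%.

11.01%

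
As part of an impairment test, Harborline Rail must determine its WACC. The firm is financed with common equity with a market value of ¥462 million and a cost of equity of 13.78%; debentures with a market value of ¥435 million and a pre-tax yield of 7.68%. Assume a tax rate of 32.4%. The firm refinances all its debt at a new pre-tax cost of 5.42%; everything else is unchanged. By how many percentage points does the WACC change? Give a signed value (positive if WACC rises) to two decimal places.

-0.74 pp

Current WACC:
Total capital V = 462 + 435 = 897.
Equity: weight = 462/897 = 0.5151; cost = 13.78%.
Debentures: weight = 435/897 = 0.4849; after-tax cost = 7.68% × (1 − 32.4%) = 5.1917%.
WACC = 0.5151 × 13.7800% + 0.4849 × 5.1917% = 9.6151%.
After the change:
Total capital V = 462 + 435 = 897.
Equity: weight = 462/897 = 0.5151; cost = 13.78%.
Debentures: weight = 435/897 = 0.4849; after-tax cost = 5.42% × (1 − 32.4%) = 3.6639%.
WACC = 0.5151 × 13.7800% + 0.4849 × 3.6639% = 8.8742%.
Change in WACC = 8.8742% − 9.6151% = -0.7409 pp.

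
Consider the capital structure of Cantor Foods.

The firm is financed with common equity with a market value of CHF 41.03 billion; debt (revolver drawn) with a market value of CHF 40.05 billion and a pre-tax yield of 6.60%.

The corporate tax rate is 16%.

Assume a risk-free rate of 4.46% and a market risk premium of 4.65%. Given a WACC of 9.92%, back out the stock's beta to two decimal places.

2.09

Total capital V = 41.03 + 40.05 = 81.08.
Equity weight = 41.03/81.08 = 0.5060.
Revolver drawn weight = 40.05/81.08 = 0.4940.
Debt contribution = 0.4940 × 6.6% × (1 − 16%) = 2.7385%.
Required equity contribution = 9.92% − 2.7385% = 7.1815%  ⇒  Re = 14.1915%.
CAPM: 14.1915% = 4.46% + β × 4.65%  ⇒  β = 2.0928.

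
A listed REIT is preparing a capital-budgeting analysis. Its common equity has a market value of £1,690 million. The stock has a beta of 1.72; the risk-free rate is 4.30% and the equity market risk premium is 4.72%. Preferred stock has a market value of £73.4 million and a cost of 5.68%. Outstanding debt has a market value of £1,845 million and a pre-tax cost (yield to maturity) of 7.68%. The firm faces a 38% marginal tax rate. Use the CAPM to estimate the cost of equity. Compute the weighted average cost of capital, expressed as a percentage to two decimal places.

8.37%

Cost of equity via CAPM: Re = 4.3% + 1.72 × 4.72% = 12.4184%.
Total capital V = 1690 + 73.4 + 1845 = 3608.4.
Equity: weight = 1690/3608.4 = 0.4684; cost = 12.4184%.
Preferred: weight = 73.4/3608.4 = 0.0203; cost = 5.68%.
Debt: weight = 1845/3608.4 = 0.5113; after-tax cost = 7.68% × (1 − 38%) = 4.7616%.
WACC = 0.4684 × 12.4184% + 0.0203 × 5.6800% + 0.5113 × 4.7616% = 8.3664%.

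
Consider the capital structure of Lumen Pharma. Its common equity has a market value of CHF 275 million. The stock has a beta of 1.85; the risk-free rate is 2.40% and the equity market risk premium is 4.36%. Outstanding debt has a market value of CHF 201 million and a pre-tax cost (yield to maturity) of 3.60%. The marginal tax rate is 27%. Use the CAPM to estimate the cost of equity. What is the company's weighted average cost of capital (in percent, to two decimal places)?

7.16%

Cost of equity via CAPM: Re = 2.4% + 1.85 × 4.36% = 10.4660%.
Total capital V = 275 + 201 = 476.
Equity: weight = 275/476 = 0.5777; cost = 10.466%.
Debt: weight = 201/476 = 0.4223; after-tax cost = 3.6% × (1 − 27%) = 2.6280%.
WACC = 0.5777 × 10.4660% + 0.4223 × 2.6280% = 7.1563%.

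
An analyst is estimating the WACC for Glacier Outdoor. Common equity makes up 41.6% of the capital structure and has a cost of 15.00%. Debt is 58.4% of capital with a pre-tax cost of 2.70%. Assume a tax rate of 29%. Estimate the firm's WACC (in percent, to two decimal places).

7.36%

After-tax cost of debt = 2.7% × (1 − 29%) = 1.9170%.
WACC = 0.416 × 15.0000% + 0.584 × 1.9170% = 7.3595%.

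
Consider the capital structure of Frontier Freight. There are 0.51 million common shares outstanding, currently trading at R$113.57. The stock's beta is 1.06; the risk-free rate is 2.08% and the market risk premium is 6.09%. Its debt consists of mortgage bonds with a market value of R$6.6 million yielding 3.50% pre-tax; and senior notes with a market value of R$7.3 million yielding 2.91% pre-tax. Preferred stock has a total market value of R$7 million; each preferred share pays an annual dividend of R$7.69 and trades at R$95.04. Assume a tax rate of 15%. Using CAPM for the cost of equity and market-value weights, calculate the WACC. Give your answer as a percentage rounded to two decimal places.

Cost of equity via CAPM: Re = 2.08% + 1.06 × 6.09% = 8.5354%.
Cost of preferred: Rp = 7.69 / 95.04 = 8.0913%.
Market value of equity E = 113.57 × 0.51m = 57.9207m.
Total capital V = 57.9207 + 7 + 6.6 + 7.3 = 78.8207.
Equity: weight = 57.9207/78.8207 = 0.7348; cost = 8.5354%.
Preferred: weight = 7/78.8207 = 0.0888; cost = 8.0913%.
Mortgage bonds: weight = 6.6/78.8207 = 0.0837; after-tax cost = 3.5% × (1 − 15%) = 2.9750%.
Senior notes: weight = 7.3/78.8207 = 0.0926; after-tax cost = 2.91% × (1 − 15%) = 2.4735%.
WACC = 0.7348 × 8.5354% + 0.0888 × 8.0913% + 0.0837 × 2.9750% + 0.0926 × 2.4735% = 7.4689%.

7.47%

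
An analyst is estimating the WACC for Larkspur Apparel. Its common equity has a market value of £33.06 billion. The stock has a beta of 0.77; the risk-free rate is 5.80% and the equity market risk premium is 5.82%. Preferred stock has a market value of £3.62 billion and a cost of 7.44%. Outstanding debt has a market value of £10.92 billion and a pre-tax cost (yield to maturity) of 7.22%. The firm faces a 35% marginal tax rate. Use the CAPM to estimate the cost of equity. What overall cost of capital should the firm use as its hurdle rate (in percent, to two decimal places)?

8.78%

Cost of equity via CAPM: Re = 5.8% + 0.77 × 5.82% = 10.2814%.
Total capital V = 33.06 + 3.62 + 10.92 = 47.6.
Equity: weight = 33.06/47.6 = 0.6945; cost = 10.2814%.
Preferred: weight = 3.62/47.6 = 0.0761; cost = 7.44%.
Debt: weight = 10.92/47.6 = 0.2294; after-tax cost = 7.22% × (1 − 35%) = 4.6930%.
WACC = 0.6945 × 10.2814% + 0.0761 × 7.4400% + 0.2294 × 4.6930% = 8.7833%.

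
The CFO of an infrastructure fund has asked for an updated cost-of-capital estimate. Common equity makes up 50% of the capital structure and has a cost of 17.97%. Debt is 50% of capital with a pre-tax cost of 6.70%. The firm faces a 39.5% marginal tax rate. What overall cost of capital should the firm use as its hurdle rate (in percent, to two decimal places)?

After-tax cost of debt = 6.7% × (1 − 39.5%) = 4.0535%.
WACC = 0.500 × 17.9700% + 0.500 × 4.0535% = 11.0117%.

11.01%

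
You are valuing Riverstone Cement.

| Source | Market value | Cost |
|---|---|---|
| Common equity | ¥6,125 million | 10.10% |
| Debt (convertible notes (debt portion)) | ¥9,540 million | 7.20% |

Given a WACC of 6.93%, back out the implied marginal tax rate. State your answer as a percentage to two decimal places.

Total capital V = 6125 + 9540 = 15665.
Equity weight = 6125/15665 = 0.3910.
Convertible notes (debt portion) weight = 9540/15665 = 0.6090.
Equity contribution = 0.3910 × 10.1% = 3.9491%.
Debt contribution must be 6.93% − 3.9491% = 2.9809%.
0.6090 × 7.2% × (1 − T) = 2.9809%  ⇒  (1 − T) = 0.6798.
T = 32.0173%.

32.02%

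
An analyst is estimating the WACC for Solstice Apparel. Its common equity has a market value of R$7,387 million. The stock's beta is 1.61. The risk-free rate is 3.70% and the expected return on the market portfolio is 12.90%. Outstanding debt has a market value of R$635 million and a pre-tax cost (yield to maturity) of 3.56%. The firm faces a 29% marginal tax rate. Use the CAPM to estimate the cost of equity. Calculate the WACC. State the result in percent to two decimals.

Market risk premium = 12.9% − 3.7% = 9.2%.
Cost of equity via CAPM: Re = 3.7% + 1.61 × 9.2% = 18.5120%.
Total capital V = 7387 + 635 = 8022.
Equity: weight = 7387/8022 = 0.9208; cost = 18.512%.
Debt: weight = 635/8022 = 0.0792; after-tax cost = 3.56% × (1 − 29%) = 2.5276%.
WACC = 0.9208 × 18.5120% + 0.0792 × 2.5276% = 17.2467%.

17.25%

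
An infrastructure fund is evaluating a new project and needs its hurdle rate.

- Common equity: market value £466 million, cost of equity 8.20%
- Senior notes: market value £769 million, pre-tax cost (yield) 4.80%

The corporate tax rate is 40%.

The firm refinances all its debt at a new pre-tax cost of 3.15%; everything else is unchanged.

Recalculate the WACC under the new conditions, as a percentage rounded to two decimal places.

4.27%

After the change:
Total capital V = 466 + 769 = 1235.
Equity: weight = 466/1235 = 0.3773; cost = 8.2%.
Senior notes: weight = 769/1235 = 0.6227; after-tax cost = 3.15% × (1 − 40%) = 1.8900%.
WACC = 0.3773 × 8.2000% + 0.6227 × 1.8900% = 4.2709%.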